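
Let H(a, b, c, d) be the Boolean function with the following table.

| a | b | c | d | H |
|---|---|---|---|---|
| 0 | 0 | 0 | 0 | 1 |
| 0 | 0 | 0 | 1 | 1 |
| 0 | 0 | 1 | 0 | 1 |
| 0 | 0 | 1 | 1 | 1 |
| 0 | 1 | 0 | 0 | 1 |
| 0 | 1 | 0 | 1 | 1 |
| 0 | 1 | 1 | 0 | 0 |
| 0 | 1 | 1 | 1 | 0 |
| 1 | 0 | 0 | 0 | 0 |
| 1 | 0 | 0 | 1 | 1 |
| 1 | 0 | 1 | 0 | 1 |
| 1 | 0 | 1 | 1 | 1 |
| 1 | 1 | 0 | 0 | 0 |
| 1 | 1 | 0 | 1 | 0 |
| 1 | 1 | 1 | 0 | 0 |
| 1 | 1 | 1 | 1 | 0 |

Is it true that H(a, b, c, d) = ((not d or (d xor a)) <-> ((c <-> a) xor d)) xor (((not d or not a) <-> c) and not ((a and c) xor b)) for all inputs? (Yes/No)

No

Evaluate ((not d or (d xor a)) <-> ((c <-> a) xor d)) xor (((not d or not a) <-> c) and not ((a and c) xor b)) on each row and compare to H:
  a=0, b=0, c=0, d=0: formula gives 1, H = 1 ✓
  a=0, b=0, c=0, d=1: formula gives 0, but H = 1 ✗
Row (0,0,0,1) is a counterexample, so the formula is not equivalent to H.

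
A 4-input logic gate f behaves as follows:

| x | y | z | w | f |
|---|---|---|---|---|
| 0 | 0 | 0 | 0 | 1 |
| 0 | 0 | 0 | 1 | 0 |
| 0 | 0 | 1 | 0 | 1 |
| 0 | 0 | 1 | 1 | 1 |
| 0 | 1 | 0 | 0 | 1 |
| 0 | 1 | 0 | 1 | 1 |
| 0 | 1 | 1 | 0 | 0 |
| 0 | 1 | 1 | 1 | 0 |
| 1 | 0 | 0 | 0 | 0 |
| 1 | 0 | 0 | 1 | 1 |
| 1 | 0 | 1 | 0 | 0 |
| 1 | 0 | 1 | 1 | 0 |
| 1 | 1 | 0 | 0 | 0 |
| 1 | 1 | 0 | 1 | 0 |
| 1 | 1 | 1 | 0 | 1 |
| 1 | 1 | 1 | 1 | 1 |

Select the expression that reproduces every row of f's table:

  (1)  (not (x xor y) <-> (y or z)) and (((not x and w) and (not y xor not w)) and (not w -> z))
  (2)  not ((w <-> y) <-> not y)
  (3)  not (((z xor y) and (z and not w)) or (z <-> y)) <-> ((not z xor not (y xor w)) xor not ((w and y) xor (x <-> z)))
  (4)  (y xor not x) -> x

(1) fails at (0,0,0,0): the formula yields 0, f is 1.
(2) fails at (0,0,0,0): the formula yields 0, f is 1.
(4) fails at (0,0,0,0): the formula yields 0, f is 1.
That leaves (3). Evaluating it on every row reproduces the table of f exactly.

3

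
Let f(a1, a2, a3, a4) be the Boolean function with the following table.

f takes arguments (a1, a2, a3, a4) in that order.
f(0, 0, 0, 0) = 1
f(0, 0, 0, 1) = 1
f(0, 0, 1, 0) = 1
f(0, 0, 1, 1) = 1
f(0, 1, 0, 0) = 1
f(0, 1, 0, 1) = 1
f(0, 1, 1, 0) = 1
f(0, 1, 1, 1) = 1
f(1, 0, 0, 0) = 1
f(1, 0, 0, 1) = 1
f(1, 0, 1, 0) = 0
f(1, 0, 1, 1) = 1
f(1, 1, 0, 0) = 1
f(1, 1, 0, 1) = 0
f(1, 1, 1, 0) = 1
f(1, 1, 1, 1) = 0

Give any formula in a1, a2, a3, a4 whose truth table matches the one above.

f(a1, a2, a3, a4) = ¬(((((a1 ∧ ¬a2) ∧ a3) ∧ ¬a4) ∨ (((a1 ∧ a2) ∧ ¬a3) ∧ a4)) ∨ (((a1 ∧ a2) ∧ a3) ∧ a4))

The 0-rows are (1,0,1,0), (1,1,0,1), (1,1,1,1). Take each as a conjunction (a1·¬a2·a3·¬a4, a1·a2·¬a3·a4, a1·a2·a3·a4), form their disjunction, and complement — that gives a formula that is 1 everywhere f is.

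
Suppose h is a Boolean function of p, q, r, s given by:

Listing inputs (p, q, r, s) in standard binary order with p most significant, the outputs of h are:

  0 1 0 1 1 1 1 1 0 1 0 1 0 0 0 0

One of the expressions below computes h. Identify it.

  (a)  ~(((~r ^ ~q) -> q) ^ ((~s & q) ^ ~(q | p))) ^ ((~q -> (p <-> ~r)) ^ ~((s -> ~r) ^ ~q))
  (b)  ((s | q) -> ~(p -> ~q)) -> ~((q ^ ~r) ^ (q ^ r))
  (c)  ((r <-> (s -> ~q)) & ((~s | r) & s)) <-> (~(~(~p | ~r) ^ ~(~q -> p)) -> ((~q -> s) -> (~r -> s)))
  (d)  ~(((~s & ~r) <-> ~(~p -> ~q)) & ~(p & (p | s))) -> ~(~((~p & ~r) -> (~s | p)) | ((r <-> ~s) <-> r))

b

(a) fails at (0,0,0,1): the formula yields 0, h is 1.
(c) fails at (0,0,0,1): the formula yields 0, h is 1.
(d) fails at (0,0,1,0): the formula yields 1, h is 0.
(b) is the remaining candidate, and it agrees with h on all 16 inputs.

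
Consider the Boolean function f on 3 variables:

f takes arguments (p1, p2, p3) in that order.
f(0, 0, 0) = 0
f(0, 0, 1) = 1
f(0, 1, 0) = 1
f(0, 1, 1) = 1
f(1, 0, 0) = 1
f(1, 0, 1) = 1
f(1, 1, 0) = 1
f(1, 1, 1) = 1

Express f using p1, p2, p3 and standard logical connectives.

The output is 1 whenever at least one input is 1 — the OR of all inputs.

f(p1, p2, p3) = (p1 OR p2) OR p3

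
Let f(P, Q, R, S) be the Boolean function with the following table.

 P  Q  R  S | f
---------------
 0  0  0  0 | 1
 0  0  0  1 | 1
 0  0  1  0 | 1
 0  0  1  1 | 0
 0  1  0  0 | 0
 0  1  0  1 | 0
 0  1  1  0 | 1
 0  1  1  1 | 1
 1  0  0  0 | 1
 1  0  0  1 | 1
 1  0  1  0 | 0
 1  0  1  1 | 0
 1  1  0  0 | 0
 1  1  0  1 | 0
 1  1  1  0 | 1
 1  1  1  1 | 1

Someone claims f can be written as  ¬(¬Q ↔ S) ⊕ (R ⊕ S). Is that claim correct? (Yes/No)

No

Check the formula against f row by row:
  P=0, Q=0, R=0, S=0: formula gives 1, f = 1 ✓
  P=0, Q=0, R=0, S=1: formula gives 1, f = 1 ✓
  P=0, Q=0, R=1, S=0: formula gives 0, but f = 1 ✗
A single disagreement suffices: at (0,0,1,0) they differ, so the formula does not compute f.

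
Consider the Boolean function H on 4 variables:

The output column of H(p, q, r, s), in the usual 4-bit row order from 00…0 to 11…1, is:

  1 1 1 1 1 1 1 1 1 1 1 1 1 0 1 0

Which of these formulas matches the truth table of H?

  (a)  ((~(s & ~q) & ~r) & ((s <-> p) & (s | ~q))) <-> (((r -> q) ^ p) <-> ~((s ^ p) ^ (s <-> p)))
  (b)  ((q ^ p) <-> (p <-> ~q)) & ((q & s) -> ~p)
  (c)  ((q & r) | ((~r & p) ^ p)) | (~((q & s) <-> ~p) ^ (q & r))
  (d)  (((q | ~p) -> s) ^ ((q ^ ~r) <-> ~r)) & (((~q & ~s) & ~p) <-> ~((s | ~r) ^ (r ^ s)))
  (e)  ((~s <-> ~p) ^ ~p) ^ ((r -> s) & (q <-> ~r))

(a): at (0,0,0,0) it gives 0, but H = 1 — eliminated.
(c): at (0,1,0,1) it gives 0, but H = 1 — eliminated.
(d): at (0,0,0,0) it gives 0, but H = 1 — eliminated.
(e): at (0,0,0,0) it gives 0, but H = 1 — eliminated.
(b) is the remaining candidate, and it agrees with H on all 16 inputs.

b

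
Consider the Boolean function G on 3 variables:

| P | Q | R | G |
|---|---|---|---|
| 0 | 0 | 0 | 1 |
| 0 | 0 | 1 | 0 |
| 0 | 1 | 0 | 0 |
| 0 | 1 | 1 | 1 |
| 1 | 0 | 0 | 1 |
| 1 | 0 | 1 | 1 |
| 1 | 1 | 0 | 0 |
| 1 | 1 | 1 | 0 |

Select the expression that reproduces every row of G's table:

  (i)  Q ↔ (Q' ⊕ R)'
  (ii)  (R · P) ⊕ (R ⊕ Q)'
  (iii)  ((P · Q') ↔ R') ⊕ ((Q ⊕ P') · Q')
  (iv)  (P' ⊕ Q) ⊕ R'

ii

(i) disagrees with G on (0,1,0) (formula → 1, table → 0); rule it out.
(iii) disagrees with G on (1,0,1) (formula → 0, table → 1); rule it out.
(iv) disagrees with G on (0,0,0) (formula → 0, table → 1); rule it out.
Only (ii) survives; checking it on all 8 rows confirms it matches G.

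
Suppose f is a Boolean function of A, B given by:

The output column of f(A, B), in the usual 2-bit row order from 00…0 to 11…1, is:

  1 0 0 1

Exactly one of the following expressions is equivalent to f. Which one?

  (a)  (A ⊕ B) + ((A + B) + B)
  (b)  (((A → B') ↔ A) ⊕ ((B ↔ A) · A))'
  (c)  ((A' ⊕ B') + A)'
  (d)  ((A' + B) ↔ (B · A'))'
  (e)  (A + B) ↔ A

d

(a): at (0,0) it gives 0, but f = 1 — eliminated.
(b): at (0,1) it gives 1, but f = 0 — eliminated.
(c): at (1,1) it gives 0, but f = 1 — eliminated.
(e): at (1,0) it gives 1, but f = 0 — eliminated.
That leaves (d). Evaluating it on every row reproduces the table of f exactly.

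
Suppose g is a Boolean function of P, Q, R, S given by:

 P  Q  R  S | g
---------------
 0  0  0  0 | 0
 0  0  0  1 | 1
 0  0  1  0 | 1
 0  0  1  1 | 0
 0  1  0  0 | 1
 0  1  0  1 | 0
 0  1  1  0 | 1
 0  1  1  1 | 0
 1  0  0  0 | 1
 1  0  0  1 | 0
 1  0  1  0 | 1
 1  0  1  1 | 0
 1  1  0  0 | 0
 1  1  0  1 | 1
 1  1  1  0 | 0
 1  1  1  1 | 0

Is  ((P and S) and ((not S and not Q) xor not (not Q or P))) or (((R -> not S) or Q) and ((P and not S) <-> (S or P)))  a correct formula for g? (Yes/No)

No

Test each input against both g and the formula:
  P=0, Q=0, R=0, S=0: formula gives 1, but g = 0 ✗
Since they disagree at (0,0,0,0), the expression is not a correct formula for g.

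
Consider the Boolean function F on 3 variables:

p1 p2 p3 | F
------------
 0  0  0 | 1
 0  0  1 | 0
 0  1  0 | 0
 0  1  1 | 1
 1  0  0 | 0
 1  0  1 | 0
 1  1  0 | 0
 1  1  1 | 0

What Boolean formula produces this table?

The 1-rows are (0,0,0), (0,1,1). Each contributes one minterm — ¬p1·¬p2·¬p3; ¬p1·p2·p3 — and their disjunction is a sum-of-products form of F.

F(p1, p2, p3) = ((NOT p1 AND NOT p2) AND NOT p3) OR ((NOT p1 AND p2) AND p3)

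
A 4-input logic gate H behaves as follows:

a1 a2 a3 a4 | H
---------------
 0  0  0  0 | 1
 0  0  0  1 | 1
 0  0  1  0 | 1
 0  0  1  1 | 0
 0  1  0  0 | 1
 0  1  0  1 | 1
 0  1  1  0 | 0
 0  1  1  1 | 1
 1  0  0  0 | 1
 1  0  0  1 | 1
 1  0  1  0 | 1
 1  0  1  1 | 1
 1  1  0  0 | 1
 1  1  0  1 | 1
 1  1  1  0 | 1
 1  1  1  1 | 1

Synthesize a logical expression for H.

H(a1, a2, a3, a4) = ~((((~a1 & ~a2) & a3) & a4) | (((~a1 & a2) & a3) & ~a4))

There are just 2 zero rows: (0,0,1,1), (0,1,1,0). Their minterms are ¬a1·¬a2·a3·a4, ¬a1·a2·a3·¬a4; the OR of those covers precisely the 0-outputs, and negating it yields H.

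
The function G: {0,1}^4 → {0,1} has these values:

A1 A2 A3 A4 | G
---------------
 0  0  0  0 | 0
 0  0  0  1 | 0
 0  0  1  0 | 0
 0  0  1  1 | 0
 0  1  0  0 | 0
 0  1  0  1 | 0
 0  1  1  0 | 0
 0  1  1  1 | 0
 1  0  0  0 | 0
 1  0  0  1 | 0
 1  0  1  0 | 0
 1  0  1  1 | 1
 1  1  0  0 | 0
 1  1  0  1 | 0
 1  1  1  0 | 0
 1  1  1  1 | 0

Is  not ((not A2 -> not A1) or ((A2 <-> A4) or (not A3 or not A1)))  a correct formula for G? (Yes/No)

Check the formula against G row by row:
  A1=0, A2=0, A3=0, A4=0: formula gives 0, G = 0 ✓
  A1=0, A2=0, A3=0, A4=1: formula gives 0, G = 0 ✓
  A1=0, A2=0, A3=1, A4=0: formula gives 0, G = 0 ✓
  A1=0, A2=0, A3=1, A4=1: formula gives 0, G = 0 ✓
  …and likewise for the remaining 12 rows.
Every row agrees, so the formula is equivalent.

Yes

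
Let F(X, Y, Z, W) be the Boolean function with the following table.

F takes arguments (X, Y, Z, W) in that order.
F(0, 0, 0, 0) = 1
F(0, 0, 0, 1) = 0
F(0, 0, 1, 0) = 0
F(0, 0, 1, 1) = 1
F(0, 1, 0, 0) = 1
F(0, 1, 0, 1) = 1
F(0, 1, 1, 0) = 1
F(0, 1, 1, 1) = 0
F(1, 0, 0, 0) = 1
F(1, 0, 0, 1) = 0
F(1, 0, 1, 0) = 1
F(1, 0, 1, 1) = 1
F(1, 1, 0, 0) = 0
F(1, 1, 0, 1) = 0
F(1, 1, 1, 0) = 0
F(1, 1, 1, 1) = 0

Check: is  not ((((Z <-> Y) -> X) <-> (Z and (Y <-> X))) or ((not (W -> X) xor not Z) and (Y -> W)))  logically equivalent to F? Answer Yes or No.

No

Check the formula against F row by row:
  X=0, Y=0, Z=0, W=0: formula gives 0, but F = 1 ✗
Since they disagree at (0,0,0,0), the expression is not a correct formula for F.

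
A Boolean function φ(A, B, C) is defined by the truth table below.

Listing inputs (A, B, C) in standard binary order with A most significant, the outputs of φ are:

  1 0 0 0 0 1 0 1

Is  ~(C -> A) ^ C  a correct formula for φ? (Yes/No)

Test each input against both φ and the formula:
  A=0, B=0, C=0: formula gives 0, but φ = 1 ✗
Row (0,0,0) is a counterexample, so the formula is not equivalent to φ.

No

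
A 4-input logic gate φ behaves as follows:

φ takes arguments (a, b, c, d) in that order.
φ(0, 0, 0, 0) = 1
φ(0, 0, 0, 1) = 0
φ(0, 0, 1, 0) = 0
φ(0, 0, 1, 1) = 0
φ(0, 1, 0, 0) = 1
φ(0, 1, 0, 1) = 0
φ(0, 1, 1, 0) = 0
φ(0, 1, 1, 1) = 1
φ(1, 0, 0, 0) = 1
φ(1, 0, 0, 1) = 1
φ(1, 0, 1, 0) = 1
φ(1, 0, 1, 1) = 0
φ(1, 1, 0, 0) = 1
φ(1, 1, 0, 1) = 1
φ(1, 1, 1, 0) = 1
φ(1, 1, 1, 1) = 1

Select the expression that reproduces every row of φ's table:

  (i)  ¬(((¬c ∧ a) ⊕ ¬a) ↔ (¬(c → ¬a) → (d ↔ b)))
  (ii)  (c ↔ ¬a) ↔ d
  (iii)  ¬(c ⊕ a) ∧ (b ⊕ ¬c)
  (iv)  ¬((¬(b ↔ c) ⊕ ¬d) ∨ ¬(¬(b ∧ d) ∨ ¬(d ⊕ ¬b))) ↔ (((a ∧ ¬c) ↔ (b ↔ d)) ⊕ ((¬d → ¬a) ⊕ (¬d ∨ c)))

(i): at (0,0,0,0) it gives 0, but φ = 1 — eliminated.
(ii): at (0,0,1,1) it gives 1, but φ = 0 — eliminated.
(iii): at (0,0,0,1) it gives 1, but φ = 0 — eliminated.
That leaves (iv). Evaluating it on every row reproduces the table of φ exactly.

iv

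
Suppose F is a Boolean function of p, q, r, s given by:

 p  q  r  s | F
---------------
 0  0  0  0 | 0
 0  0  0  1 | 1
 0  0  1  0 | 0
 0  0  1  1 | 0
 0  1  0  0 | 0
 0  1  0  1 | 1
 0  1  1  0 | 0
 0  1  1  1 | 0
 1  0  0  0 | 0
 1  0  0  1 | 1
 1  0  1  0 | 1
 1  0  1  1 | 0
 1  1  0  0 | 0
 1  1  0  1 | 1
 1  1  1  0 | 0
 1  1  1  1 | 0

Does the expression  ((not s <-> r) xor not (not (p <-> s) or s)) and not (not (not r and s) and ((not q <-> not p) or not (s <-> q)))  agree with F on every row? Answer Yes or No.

Test each input against both F and the formula:
  p=0, q=0, r=0, s=0: formula gives 0, F = 0 ✓
  p=0, q=0, r=0, s=1: formula gives 1, F = 1 ✓
  p=0, q=0, r=1, s=0: formula gives 0, F = 0 ✓
  p=0, q=0, r=1, s=1: formula gives 0, F = 0 ✓
  … (the remaining 12 rows also agree.)
No disagreement on any input; they are logically equivalent.

Yes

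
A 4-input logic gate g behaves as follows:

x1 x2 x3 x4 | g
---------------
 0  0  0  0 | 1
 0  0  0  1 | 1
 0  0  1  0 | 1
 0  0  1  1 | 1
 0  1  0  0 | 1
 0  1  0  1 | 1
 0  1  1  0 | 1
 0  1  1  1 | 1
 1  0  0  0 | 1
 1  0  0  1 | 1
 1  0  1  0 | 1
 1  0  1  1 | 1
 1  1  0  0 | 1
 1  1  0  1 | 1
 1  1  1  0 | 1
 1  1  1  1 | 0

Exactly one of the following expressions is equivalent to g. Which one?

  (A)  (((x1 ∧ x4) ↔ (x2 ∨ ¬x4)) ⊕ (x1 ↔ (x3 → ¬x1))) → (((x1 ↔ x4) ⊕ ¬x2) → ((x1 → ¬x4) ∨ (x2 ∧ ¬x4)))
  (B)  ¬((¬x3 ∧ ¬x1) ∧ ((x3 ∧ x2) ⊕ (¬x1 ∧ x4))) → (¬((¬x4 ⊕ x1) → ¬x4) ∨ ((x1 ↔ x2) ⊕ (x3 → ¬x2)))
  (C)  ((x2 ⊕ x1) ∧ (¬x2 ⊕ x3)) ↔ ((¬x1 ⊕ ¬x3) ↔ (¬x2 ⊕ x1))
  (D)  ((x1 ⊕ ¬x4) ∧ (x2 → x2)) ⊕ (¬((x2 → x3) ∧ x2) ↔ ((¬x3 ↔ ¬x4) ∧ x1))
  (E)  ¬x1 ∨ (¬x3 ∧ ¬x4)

(B) disagrees with g on (0,0,0,0) (formula → 0, table → 1); rule it out.
(C) disagrees with g on (0,0,1,0) (formula → 0, table → 1); rule it out.
(D) disagrees with g on (0,0,0,1) (formula → 0, table → 1); rule it out.
(E) disagrees with g on (1,0,0,1) (formula → 0, table → 1); rule it out.
Only (A) survives; checking it on all 16 rows confirms it matches g.

A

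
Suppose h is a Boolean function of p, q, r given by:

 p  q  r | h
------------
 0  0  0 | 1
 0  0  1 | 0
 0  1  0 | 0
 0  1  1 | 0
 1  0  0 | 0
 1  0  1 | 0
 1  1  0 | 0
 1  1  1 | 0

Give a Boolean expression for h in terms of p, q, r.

h(p, q, r) = ~((p | q) | r)

The output is 1 only when every input is 0 — NOR of all inputs.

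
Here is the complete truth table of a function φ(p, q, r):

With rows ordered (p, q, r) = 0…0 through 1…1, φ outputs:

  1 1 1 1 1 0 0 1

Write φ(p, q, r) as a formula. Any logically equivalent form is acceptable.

φ is 0 on only 2 rows — (1,0,1), (1,1,0). Writing each as a minterm (p·¬q·r, p·q·¬r) and OR-ing them characterizes exactly where φ=0, so φ is the negation of that disjunction.

φ(p, q, r) = ¬(((p ∧ ¬q) ∧ r) ∨ ((p ∧ q) ∧ ¬r))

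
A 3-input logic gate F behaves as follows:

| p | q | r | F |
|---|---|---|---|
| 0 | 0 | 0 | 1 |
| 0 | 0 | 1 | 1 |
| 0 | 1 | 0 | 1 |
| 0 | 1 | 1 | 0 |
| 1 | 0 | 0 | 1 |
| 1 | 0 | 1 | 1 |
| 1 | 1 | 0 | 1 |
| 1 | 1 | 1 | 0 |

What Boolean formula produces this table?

The 0-rows are (0,1,1), (1,1,1). Take each as a conjunction (¬p·q·r, p·q·r), form their disjunction, and complement — that gives a formula that is 1 everywhere F is.

F(p, q, r) = NOT (((NOT p AND q) AND r) OR ((p AND q) AND r))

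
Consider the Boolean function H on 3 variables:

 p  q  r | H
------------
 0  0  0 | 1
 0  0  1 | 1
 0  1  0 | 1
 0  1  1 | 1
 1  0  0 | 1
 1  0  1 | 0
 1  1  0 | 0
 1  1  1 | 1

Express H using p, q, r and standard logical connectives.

H(p, q, r) = not (((p and not q) and r) or ((p and q) and not r))

There are just 2 zero rows: (1,0,1), (1,1,0). Their minterms are p·¬q·r, p·q·¬r; the OR of those covers precisely the 0-outputs, and negating it yields H.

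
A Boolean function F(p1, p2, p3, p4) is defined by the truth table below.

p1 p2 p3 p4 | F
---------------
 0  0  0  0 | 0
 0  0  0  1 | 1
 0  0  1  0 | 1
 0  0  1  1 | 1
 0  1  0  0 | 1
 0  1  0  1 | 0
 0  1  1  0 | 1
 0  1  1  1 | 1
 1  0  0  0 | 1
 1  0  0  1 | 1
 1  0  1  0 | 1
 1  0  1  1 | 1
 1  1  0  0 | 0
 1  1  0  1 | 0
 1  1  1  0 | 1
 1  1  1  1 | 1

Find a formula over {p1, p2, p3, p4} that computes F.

There are just 4 zero rows: (0,0,0,0), (0,1,0,1), (1,1,0,0), (1,1,0,1). Their minterms are ¬p1·¬p2·¬p3·¬p4, ¬p1·p2·¬p3·p4, p1·p2·¬p3·¬p4, p1·p2·¬p3·p4; the OR of those covers precisely the 0-outputs, and negating it yields F.

F(p1, p2, p3, p4) = ((((((p1' · p2') · p3') · p4') + (((p1' · p2) · p3') · p4)) + (((p1 · p2) · p3') · p4')) + (((p1 · p2) · p3') · p4))'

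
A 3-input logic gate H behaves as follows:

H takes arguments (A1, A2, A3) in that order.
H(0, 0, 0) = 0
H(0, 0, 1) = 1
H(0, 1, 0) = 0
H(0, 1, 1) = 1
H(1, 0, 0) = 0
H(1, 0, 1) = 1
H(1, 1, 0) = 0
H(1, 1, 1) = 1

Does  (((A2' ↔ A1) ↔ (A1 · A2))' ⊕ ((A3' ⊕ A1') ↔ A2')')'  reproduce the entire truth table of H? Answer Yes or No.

No

Check the formula against H row by row:
  A1=0, A2=0, A3=0: formula gives 0, H = 0 ✓
  A1=0, A2=0, A3=1: formula gives 1, H = 1 ✓
  A1=0, A2=1, A3=0: formula gives 0, H = 0 ✓
  A1=0, A2=1, A3=1: formula gives 1, H = 1 ✓
  A1=1, A2=0, A3=0: formula gives 0, H = 0 ✓
  …
  A1=1, A2=1, A3=0: formula gives 1, but H = 0 ✗
Row (1,1,0) is a counterexample, so the formula is not equivalent to H.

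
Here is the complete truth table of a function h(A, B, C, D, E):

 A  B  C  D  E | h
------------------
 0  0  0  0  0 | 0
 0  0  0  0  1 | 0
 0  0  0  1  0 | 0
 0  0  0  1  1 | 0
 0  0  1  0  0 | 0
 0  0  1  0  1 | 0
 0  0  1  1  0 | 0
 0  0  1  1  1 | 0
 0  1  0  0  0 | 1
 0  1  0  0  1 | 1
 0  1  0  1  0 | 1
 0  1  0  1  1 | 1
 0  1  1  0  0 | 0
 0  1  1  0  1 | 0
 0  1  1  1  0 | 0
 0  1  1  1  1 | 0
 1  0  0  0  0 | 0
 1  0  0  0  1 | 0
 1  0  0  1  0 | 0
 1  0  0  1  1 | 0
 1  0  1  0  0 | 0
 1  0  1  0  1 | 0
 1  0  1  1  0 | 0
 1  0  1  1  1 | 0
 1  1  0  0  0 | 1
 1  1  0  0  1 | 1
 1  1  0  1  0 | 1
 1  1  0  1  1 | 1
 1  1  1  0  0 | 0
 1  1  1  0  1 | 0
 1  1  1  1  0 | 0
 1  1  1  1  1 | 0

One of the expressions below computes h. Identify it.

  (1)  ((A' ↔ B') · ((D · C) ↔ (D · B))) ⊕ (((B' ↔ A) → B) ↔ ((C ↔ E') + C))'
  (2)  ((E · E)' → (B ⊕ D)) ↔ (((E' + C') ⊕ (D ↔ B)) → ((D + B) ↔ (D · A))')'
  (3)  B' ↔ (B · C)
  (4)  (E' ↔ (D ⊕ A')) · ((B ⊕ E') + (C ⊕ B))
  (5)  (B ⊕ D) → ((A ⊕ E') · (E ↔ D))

3

(1) fails at (0,0,0,0,1): the formula yields 1, h is 0.
(2) fails at (0,0,0,0,0): the formula yields 1, h is 0.
(4) fails at (0,0,0,0,0): the formula yields 1, h is 0.
(5) fails at (0,0,0,0,0): the formula yields 1, h is 0.
(3) is the remaining candidate, and it agrees with h on all 32 inputs.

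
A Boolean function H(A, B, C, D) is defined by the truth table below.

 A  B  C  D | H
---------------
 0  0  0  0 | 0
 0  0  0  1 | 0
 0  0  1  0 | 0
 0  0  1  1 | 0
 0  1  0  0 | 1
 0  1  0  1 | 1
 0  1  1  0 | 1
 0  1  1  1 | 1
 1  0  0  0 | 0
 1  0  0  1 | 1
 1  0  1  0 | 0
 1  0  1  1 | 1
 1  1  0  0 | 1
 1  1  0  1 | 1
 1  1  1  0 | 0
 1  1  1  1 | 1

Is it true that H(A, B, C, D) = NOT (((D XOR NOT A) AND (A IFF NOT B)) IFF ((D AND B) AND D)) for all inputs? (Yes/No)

No

Test each input against both H and the formula:
  A=0, B=0, C=0, D=0: formula gives 0, H = 0 ✓
  A=0, B=0, C=0, D=1: formula gives 0, H = 0 ✓
  A=0, B=0, C=1, D=0: formula gives 0, H = 0 ✓
  A=0, B=0, C=1, D=1: formula gives 0, H = 0 ✓
  …
  A=1, B=1, C=0, D=0: formula gives 0, but H = 1 ✗
Since they disagree at (1,1,0,0), the expression is not a correct formula for H.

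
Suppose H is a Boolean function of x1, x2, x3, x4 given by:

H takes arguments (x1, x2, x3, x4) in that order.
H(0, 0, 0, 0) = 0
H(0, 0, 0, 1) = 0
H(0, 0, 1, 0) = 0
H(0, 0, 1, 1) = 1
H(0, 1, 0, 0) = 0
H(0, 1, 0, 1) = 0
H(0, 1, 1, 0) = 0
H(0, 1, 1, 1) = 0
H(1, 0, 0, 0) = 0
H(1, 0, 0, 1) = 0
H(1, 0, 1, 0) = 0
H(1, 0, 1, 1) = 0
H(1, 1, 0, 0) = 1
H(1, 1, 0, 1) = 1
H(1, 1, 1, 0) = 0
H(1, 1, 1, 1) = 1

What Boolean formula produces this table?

Collect the rows where H=1 — (0,0,1,1), (1,1,0,0), (1,1,0,1), (1,1,1,1) — and write one minterm per row: ¬x1·¬x2·x3·x4, x1·x2·¬x3·¬x4, x1·x2·¬x3·x4, x1·x2·x3·x4. Their union (logical OR) reproduces the table exactly.

H(x1, x2, x3, x4) = (((((not x1 and not x2) and x3) and x4) or (((x1 and x2) and not x3) and not x4)) or (((x1 and x2) and not x3) and x4)) or (((x1 and x2) and x3) and x4)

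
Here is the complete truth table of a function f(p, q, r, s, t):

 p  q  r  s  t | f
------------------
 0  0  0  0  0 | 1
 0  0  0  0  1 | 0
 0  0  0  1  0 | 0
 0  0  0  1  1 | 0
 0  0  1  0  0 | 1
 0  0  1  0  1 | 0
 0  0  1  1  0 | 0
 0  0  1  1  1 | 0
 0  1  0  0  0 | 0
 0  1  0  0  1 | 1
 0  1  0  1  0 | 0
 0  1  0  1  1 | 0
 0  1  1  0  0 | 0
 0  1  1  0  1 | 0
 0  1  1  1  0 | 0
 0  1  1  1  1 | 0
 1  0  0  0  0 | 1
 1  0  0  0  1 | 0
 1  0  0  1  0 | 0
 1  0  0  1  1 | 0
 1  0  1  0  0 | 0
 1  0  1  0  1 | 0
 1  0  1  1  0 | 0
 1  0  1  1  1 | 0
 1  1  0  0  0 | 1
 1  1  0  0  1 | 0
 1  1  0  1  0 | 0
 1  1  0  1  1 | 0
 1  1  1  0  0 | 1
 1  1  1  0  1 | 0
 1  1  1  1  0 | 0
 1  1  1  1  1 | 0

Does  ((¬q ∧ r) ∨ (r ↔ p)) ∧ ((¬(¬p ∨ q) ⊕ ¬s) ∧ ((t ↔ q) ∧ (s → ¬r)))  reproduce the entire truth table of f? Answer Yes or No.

No

Evaluate ((¬q ∧ r) ∨ (r ↔ p)) ∧ ((¬(¬p ∨ q) ⊕ ¬s) ∧ ((t ↔ q) ∧ (s → ¬r))) on each row and compare to f:
  p=0, q=0, r=0, s=0, t=0: formula gives 1, f = 1 ✓
  p=0, q=0, r=0, s=0, t=1: formula gives 0, f = 0 ✓
  p=0, q=0, r=0, s=1, t=0: formula gives 0, f = 0 ✓
  p=0, q=0, r=0, s=1, t=1: formula gives 0, f = 0 ✓
  …
  p=1, q=0, r=0, s=0, t=0: formula gives 0, but f = 1 ✗
Row (1,0,0,0,0) is a counterexample, so the formula is not equivalent to f.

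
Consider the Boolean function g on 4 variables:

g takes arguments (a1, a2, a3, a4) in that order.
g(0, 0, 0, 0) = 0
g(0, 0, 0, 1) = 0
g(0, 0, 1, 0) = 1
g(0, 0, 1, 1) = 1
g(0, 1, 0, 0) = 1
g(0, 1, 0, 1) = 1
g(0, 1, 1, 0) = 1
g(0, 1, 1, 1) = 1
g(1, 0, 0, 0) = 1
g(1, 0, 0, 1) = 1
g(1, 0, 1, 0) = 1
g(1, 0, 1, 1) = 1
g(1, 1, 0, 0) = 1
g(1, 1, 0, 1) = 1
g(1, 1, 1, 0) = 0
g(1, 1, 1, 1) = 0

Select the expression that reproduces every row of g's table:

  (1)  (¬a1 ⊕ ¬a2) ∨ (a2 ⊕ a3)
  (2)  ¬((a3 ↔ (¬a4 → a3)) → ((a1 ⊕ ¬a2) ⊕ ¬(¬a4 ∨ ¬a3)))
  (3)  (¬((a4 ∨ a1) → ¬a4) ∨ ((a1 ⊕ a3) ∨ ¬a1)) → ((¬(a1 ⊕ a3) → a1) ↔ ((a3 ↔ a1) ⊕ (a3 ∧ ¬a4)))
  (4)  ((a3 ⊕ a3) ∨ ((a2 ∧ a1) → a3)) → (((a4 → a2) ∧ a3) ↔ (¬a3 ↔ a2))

1

(2) fails at (0,0,1,0): the formula yields 0, g is 1.
(3) fails at (0,0,1,1): the formula yields 0, g is 1.
(4) fails at (0,0,0,0): the formula yields 1, g is 0.
Only (1) survives; checking it on all 16 rows confirms it matches g.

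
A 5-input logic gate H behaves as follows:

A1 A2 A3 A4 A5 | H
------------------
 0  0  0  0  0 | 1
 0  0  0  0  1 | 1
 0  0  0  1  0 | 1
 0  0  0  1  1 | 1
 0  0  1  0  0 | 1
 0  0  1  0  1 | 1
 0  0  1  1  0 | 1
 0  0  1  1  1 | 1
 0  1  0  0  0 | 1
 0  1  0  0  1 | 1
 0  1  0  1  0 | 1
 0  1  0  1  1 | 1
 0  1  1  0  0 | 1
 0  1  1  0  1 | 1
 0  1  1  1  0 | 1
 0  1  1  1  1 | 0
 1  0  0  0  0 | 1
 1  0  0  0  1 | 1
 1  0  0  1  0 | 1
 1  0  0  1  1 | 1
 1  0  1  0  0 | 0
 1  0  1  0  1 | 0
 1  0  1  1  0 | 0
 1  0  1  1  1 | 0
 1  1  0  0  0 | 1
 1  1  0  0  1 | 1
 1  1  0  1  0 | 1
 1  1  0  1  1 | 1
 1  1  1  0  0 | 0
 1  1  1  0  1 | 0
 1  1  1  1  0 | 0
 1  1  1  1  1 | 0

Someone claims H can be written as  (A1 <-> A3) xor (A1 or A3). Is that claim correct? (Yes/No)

Check the formula against H row by row:
  A1=0, A2=0, A3=0, A4=0, A5=0: formula gives 1, H = 1 ✓
  A1=0, A2=0, A3=0, A4=0, A5=1: formula gives 1, H = 1 ✓
  A1=0, A2=0, A3=0, A4=1, A5=0: formula gives 1, H = 1 ✓
  A1=0, A2=0, A3=0, A4=1, A5=1: formula gives 1, H = 1 ✓
  …
  A1=0, A2=1, A3=1, A4=1, A5=1: formula gives 1, but H = 0 ✗
Row (0,1,1,1,1) is a counterexample, so the formula is not equivalent to H.

No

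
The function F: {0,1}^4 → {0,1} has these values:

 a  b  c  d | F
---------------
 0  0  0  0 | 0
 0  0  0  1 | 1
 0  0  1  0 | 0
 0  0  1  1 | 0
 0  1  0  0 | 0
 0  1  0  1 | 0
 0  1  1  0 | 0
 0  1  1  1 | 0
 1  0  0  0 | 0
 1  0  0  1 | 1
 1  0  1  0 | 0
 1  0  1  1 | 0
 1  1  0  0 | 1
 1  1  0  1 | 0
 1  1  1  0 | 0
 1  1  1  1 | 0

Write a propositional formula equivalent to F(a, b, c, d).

F=1 on 3 inputs: (0,0,0,1), (1,0,0,1), (1,1,0,0). Reading each as a conjunction of literals (¬a·¬b·¬c·d, a·¬b·¬c·d, a·b·¬c·¬d) and taking the OR gives the canonical DNF.

F(a, b, c, d) = ((((not a and not b) and not c) and d) or (((a and not b) and not c) and d)) or (((a and b) and not c) and not d)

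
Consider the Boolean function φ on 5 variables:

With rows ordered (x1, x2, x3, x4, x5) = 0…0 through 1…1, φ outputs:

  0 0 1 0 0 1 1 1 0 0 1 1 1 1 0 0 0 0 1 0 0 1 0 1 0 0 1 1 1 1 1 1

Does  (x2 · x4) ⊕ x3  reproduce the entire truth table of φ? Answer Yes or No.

Evaluate (x2 · x4) ⊕ x3 on each row and compare to φ:
  x1=0, x2=0, x3=0, x4=0, x5=0: formula gives 0, φ = 0 ✓
  x1=0, x2=0, x3=0, x4=0, x5=1: formula gives 0, φ = 0 ✓
  x1=0, x2=0, x3=0, x4=1, x5=0: formula gives 0, but φ = 1 ✗
Row (0,0,0,1,0) is a counterexample, so the formula is not equivalent to φ.

No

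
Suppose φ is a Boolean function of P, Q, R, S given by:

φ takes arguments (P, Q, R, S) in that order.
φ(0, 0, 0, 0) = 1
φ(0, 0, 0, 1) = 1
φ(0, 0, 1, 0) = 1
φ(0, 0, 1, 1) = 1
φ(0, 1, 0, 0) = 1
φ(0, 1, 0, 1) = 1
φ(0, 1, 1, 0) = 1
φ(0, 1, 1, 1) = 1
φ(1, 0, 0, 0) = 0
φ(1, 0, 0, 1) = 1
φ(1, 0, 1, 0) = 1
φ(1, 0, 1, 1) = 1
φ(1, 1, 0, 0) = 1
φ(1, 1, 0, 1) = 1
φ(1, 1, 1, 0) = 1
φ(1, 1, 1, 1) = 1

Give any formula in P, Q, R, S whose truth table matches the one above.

φ is 0 on exactly one input, (1,0,0,0), whose minterm is P·¬Q·¬R·¬S. So φ is the negation of that single conjunction.

φ(P, Q, R, S) = NOT (((P AND NOT Q) AND NOT R) AND NOT S)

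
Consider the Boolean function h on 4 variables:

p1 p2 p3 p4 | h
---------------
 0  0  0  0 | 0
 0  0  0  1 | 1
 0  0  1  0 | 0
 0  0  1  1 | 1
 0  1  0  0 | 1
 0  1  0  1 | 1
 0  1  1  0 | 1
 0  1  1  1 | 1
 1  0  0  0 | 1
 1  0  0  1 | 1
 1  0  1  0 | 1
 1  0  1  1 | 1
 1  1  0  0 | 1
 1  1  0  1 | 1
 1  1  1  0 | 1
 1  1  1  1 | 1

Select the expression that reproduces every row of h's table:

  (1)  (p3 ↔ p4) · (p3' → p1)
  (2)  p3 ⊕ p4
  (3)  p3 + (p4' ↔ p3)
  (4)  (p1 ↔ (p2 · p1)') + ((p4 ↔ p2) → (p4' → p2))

4

(1) fails at (0,0,0,1): the formula yields 0, h is 1.
(2) fails at (0,0,1,0): the formula yields 1, h is 0.
(3) fails at (0,0,1,0): the formula yields 1, h is 0.
Only (4) survives; checking it on all 16 rows confirms it matches h.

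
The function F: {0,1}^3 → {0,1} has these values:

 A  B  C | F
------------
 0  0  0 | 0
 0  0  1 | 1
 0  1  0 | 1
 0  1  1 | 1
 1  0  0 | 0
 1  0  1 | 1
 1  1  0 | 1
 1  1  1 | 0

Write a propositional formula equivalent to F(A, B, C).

The 0-rows are (0,0,0), (1,0,0), (1,1,1). Take each as a conjunction (¬A·¬B·¬C, A·¬B·¬C, A·B·C), form their disjunction, and complement — that gives a formula that is 1 everywhere F is.

F(A, B, C) = not ((((not A and not B) and not C) or ((A and not B) and not C)) or ((A and B) and C))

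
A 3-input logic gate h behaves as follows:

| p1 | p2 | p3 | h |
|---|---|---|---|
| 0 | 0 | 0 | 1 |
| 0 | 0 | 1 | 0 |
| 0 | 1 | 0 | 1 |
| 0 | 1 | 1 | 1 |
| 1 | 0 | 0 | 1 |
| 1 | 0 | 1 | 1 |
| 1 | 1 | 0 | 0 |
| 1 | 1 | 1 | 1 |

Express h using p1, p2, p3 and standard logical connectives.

h(p1, p2, p3) = (((p1' · p2') · p3) + ((p1 · p2) · p3'))'

There are just 2 zero rows: (0,0,1), (1,1,0). Their minterms are ¬p1·¬p2·p3, p1·p2·¬p3; the OR of those covers precisely the 0-outputs, and negating it yields h.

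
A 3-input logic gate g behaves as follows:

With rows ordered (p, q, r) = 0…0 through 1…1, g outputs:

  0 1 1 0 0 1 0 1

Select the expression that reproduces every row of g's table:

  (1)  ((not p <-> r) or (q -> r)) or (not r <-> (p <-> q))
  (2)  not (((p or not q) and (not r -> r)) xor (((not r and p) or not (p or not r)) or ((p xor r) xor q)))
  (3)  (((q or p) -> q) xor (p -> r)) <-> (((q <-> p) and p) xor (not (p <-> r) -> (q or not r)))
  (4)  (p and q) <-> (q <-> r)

(1): at (0,0,0) it gives 1, but g = 0 — eliminated.
(2): at (0,0,0) it gives 1, but g = 0 — eliminated.
(3): at (0,1,0) it gives 0, but g = 1 — eliminated.
That leaves (4). Evaluating it on every row reproduces the table of g exactly.

4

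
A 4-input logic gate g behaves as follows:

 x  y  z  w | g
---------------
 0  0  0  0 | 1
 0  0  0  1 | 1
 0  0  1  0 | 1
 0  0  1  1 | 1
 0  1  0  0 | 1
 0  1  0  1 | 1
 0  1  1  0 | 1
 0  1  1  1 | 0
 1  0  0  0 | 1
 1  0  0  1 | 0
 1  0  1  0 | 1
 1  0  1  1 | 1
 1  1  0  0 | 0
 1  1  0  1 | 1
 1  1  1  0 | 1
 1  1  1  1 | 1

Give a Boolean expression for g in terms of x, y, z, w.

g(x, y, z, w) = (((((x' · y) · z) · w) + (((x · y') · z') · w)) + (((x · y) · z') · w'))'

There are just 3 zero rows: (0,1,1,1), (1,0,0,1), (1,1,0,0). Their minterms are ¬x·y·z·w, x·¬y·¬z·w, x·y·¬z·¬w; the OR of those covers precisely the 0-outputs, and negating it yields g.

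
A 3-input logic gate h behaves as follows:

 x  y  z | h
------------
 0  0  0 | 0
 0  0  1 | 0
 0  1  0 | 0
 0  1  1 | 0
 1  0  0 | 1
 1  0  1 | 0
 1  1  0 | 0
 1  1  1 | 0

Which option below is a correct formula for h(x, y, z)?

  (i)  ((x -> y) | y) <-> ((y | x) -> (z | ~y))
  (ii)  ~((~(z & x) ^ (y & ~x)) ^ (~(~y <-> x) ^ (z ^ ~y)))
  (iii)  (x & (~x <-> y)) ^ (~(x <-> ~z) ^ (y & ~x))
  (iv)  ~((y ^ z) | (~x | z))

(i): at (0,0,0) it gives 1, but h = 0 — eliminated.
(ii): at (0,0,1) it gives 1, but h = 0 — eliminated.
(iii): at (0,0,0) it gives 1, but h = 0 — eliminated.
Only (iv) survives; checking it on all 8 rows confirms it matches h.

iv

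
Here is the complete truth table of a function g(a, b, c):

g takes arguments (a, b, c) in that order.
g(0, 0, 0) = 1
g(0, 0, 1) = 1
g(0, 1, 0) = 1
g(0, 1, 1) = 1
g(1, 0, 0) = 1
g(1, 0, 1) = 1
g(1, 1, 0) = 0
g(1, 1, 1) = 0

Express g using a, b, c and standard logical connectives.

g is 0 on only 2 rows — (1,1,0), (1,1,1). Writing each as a minterm (a·b·¬c, a·b·c) and OR-ing them characterizes exactly where g=0, so g is the negation of that disjunction.

g(a, b, c) = (((a · b) · c') + ((a · b) · c))'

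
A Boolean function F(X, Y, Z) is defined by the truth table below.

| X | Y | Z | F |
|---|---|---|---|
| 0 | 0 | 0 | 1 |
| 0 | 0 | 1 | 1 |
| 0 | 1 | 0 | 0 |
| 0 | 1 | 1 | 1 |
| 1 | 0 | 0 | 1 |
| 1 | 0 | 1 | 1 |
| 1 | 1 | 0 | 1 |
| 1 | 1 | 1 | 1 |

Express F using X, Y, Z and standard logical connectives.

F(X, Y, Z) = NOT ((NOT X AND Y) AND NOT Z)

Only row (0,1,0) gives 0. So F is 1 everywhere except there — the complement of the minterm ¬X·Y·¬Z.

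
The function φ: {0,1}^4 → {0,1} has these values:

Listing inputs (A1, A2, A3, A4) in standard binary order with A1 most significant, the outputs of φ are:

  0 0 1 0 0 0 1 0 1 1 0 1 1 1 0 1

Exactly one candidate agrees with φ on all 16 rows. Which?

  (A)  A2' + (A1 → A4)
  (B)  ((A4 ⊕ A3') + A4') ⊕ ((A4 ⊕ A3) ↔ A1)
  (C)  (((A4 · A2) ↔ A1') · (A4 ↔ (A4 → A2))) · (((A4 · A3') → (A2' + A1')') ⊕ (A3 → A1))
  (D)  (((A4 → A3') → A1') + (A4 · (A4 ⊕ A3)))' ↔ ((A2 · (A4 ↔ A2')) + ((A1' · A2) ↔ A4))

B

(A) fails at (0,0,0,0): the formula yields 1, φ is 0.
(C) fails at (0,0,1,0): the formula yields 0, φ is 1.
(D) fails at (0,0,0,1): the formula yields 1, φ is 0.
(B) is the remaining candidate, and it agrees with φ on all 16 inputs.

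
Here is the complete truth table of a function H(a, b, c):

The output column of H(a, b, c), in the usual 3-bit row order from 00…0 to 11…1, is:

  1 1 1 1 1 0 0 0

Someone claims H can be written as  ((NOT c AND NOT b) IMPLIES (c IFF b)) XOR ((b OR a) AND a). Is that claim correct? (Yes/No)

No

Test each input against both H and the formula:
  a=0, b=0, c=0: formula gives 1, H = 1 ✓
  a=0, b=0, c=1: formula gives 1, H = 1 ✓
  a=0, b=1, c=0: formula gives 1, H = 1 ✓
  a=0, b=1, c=1: formula gives 1, H = 1 ✓
  a=1, b=0, c=0: formula gives 0, but H = 1 ✗
Row (1,0,0) is a counterexample, so the formula is not equivalent to H.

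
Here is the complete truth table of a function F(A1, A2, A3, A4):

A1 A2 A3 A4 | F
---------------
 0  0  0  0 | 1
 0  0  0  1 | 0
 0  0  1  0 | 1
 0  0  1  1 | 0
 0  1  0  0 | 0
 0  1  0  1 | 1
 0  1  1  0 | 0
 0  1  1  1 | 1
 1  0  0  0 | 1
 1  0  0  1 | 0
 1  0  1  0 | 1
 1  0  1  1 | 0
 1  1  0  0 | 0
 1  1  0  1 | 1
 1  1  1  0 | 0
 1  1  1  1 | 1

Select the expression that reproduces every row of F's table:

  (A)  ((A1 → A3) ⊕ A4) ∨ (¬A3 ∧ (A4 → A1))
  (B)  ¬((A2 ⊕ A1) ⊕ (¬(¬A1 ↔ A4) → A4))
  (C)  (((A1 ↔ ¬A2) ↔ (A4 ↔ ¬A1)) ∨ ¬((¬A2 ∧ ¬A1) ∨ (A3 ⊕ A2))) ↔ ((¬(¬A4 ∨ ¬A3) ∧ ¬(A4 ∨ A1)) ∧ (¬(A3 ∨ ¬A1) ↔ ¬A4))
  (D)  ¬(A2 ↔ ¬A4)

(A) disagrees with F on (0,1,0,0) (formula → 1, table → 0); rule it out.
(B) disagrees with F on (1,0,0,1) (formula → 1, table → 0); rule it out.
(C) disagrees with F on (0,0,0,0) (formula → 0, table → 1); rule it out.
Only (D) survives; checking it on all 16 rows confirms it matches F.

D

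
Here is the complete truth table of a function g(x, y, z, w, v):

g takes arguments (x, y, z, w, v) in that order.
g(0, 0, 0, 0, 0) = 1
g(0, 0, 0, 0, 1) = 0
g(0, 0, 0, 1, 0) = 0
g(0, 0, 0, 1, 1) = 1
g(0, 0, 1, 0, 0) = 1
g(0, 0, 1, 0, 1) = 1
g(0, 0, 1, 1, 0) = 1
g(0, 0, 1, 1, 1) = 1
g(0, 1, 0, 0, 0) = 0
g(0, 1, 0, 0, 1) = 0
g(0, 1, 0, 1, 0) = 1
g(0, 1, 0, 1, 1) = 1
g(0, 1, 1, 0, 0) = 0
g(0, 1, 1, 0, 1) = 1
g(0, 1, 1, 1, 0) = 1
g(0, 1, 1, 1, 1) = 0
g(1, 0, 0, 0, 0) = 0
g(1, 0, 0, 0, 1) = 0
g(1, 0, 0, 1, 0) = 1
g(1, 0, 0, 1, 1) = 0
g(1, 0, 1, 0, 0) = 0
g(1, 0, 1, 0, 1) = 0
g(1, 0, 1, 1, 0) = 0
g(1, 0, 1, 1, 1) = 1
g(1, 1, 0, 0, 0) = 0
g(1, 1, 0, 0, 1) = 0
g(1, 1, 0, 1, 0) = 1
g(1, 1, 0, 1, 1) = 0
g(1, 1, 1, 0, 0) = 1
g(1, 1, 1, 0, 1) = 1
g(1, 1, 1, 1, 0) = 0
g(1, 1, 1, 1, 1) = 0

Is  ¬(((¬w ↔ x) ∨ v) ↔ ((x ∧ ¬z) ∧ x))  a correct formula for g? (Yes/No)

Test each input against both g and the formula:
  x=0, y=0, z=0, w=0, v=0: formula gives 0, but g = 1 ✗
Since they disagree at (0,0,0,0,0), the expression is not a correct formula for g.

No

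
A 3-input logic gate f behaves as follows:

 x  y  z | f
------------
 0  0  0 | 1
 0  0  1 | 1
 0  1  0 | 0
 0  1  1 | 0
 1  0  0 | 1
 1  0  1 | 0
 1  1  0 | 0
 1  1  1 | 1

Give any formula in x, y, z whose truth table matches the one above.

f=1 on 4 inputs: (0,0,0), (0,0,1), (1,0,0), (1,1,1). Reading each as a conjunction of literals (¬x·¬y·¬z, ¬x·¬y·z, x·¬y·¬z, x·y·z) and taking the OR gives the canonical DNF.

f(x, y, z) = ((((not x and not y) and not z) or ((not x and not y) and z)) or ((x and not y) and not z)) or ((x and y) and z)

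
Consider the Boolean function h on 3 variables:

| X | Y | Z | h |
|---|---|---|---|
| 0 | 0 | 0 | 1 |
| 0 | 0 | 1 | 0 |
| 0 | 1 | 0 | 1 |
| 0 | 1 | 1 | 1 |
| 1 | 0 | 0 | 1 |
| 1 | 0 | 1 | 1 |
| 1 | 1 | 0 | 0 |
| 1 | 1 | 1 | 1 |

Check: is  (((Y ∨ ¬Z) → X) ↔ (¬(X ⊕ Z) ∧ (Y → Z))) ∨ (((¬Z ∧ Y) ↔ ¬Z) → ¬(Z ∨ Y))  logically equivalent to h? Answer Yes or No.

Yes

Test each input against both h and the formula:
  X=0, Y=0, Z=0: formula gives 1, h = 1 ✓
  X=0, Y=0, Z=1: formula gives 0, h = 0 ✓
  X=0, Y=1, Z=0: formula gives 1, h = 1 ✓
  X=0, Y=1, Z=1: formula gives 1, h = 1 ✓
  X=1, Y=0, Z=0: formula gives 1, h = 1 ✓
  … (the remaining 3 rows also agree.)
Every row agrees, so the formula is equivalent.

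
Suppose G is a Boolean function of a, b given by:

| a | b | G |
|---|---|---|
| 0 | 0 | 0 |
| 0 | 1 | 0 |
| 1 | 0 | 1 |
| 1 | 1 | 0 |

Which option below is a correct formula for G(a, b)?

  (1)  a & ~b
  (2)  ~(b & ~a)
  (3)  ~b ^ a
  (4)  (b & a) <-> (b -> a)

(2) disagrees with G on (0,0) (formula → 1, table → 0); rule it out.
(3) disagrees with G on (0,0) (formula → 1, table → 0); rule it out.
(4) disagrees with G on (0,1) (formula → 1, table → 0); rule it out.
(1) is the remaining candidate, and it agrees with G on all 4 inputs.

1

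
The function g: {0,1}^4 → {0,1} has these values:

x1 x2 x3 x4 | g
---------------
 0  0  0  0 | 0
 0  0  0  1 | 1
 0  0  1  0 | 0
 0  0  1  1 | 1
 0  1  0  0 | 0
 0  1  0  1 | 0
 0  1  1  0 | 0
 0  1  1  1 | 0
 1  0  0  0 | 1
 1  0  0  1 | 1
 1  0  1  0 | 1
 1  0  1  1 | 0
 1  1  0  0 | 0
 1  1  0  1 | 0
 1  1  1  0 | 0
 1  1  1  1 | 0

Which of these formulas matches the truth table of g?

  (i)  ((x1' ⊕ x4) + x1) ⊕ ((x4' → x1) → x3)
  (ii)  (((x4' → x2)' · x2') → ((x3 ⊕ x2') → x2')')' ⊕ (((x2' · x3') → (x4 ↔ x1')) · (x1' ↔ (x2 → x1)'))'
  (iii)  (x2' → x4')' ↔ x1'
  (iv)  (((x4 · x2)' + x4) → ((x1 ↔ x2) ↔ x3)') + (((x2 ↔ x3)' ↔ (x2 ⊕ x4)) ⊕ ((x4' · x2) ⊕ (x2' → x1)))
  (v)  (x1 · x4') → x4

ii

(i): at (0,0,0,1) it gives 0, but g = 1 — eliminated.
(iii): at (1,0,0,1) it gives 0, but g = 1 — eliminated.
(iv): at (0,0,0,0) it gives 1, but g = 0 — eliminated.
(v): at (0,0,0,0) it gives 1, but g = 0 — eliminated.
(ii) is the remaining candidate, and it agrees with g on all 16 inputs.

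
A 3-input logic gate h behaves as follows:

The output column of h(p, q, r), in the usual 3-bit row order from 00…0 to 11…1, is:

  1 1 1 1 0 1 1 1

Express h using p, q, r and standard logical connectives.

h(p, q, r) = ¬((p ∧ ¬q) ∧ ¬r)

Only row (1,0,0) gives 0. So h is 1 everywhere except there — the complement of the minterm p·¬q·¬r.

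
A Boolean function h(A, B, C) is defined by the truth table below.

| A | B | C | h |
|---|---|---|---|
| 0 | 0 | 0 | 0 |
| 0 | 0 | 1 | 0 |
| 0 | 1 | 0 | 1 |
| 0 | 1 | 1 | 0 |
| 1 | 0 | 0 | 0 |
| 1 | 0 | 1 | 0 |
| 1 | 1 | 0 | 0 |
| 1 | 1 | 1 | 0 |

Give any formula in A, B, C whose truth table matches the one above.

Only row (0,1,0) gives 1. That row's minterm ¬A·B·¬C is h directly.

h(A, B, C) = (¬A ∧ B) ∧ ¬C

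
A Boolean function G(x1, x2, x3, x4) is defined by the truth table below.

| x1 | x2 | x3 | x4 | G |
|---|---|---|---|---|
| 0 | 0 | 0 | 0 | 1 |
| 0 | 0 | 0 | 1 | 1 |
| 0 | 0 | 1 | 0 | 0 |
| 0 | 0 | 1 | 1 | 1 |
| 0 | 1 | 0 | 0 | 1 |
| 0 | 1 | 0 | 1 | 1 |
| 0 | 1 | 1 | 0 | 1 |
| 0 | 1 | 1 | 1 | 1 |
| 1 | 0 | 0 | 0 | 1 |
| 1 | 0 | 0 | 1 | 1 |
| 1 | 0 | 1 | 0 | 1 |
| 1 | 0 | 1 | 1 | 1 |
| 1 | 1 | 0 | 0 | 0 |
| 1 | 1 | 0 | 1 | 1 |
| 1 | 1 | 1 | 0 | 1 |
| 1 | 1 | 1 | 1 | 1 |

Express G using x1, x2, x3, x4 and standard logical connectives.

G(x1, x2, x3, x4) = ~((((~x1 & ~x2) & x3) & ~x4) | (((x1 & x2) & ~x3) & ~x4))

G is 0 on only 2 rows — (0,0,1,0), (1,1,0,0). Writing each as a minterm (¬x1·¬x2·x3·¬x4, x1·x2·¬x3·¬x4) and OR-ing them characterizes exactly where G=0, so G is the negation of that disjunction.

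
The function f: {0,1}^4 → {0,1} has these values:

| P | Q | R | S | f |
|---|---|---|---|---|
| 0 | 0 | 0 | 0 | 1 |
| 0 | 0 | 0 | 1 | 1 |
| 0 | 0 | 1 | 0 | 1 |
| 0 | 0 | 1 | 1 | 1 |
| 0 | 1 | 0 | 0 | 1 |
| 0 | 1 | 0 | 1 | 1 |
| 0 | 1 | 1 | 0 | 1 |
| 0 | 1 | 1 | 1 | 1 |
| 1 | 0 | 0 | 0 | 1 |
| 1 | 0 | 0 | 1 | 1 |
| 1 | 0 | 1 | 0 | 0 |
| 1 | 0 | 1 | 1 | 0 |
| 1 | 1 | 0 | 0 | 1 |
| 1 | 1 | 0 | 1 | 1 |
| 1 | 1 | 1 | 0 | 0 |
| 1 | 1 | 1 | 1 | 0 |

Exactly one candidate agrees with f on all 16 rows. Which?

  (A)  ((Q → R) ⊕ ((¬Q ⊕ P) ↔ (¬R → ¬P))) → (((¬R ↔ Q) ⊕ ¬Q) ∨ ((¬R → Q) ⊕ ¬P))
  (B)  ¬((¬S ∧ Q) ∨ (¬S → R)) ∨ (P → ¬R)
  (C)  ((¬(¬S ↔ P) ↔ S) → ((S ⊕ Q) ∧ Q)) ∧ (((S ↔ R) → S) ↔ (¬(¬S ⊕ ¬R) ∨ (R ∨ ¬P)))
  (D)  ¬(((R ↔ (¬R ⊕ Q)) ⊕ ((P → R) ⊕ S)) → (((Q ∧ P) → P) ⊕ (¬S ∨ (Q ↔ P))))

B

(A) fails at (0,1,1,0): the formula yields 0, f is 1.
(C) fails at (0,0,0,0): the formula yields 0, f is 1.
(D) fails at (0,0,0,1): the formula yields 0, f is 1.
(B) is the remaining candidate, and it agrees with f on all 16 inputs.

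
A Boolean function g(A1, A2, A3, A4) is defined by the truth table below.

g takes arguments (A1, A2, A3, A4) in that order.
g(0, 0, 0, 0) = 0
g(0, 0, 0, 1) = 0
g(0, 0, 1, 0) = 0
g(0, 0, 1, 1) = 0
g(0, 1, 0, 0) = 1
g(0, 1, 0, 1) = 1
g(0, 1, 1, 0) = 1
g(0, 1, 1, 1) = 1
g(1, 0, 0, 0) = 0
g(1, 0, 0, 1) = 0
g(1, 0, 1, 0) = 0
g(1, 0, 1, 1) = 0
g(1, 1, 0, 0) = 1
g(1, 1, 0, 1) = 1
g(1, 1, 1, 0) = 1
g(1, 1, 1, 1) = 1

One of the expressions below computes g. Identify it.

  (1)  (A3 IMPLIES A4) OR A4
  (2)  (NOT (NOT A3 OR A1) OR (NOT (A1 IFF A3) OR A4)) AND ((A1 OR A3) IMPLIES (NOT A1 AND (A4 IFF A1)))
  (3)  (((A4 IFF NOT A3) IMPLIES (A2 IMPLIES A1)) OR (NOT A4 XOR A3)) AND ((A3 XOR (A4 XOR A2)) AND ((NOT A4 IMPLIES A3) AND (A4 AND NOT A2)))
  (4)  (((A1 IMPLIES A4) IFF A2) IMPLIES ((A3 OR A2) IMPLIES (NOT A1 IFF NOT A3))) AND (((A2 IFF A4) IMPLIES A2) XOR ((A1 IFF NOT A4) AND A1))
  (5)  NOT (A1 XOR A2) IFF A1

(1) fails at (0,0,0,0): the formula yields 1, g is 0.
(2) fails at (0,0,0,1): the formula yields 1, g is 0.
(3) fails at (0,0,0,1): the formula yields 1, g is 0.
(4) fails at (0,0,0,1): the formula yields 1, g is 0.
Only (5) survives; checking it on all 16 rows confirms it matches g.

5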